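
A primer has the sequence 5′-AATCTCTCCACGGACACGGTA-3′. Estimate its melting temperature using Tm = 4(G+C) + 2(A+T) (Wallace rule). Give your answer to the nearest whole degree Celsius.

64°C

Base counts: A=6, T=4, G=4, C=7 (length 21).
Tm = 2·(6+4) + 4·(4+7) = 2·10 + 4·11 = 20 + 44 = 64°C.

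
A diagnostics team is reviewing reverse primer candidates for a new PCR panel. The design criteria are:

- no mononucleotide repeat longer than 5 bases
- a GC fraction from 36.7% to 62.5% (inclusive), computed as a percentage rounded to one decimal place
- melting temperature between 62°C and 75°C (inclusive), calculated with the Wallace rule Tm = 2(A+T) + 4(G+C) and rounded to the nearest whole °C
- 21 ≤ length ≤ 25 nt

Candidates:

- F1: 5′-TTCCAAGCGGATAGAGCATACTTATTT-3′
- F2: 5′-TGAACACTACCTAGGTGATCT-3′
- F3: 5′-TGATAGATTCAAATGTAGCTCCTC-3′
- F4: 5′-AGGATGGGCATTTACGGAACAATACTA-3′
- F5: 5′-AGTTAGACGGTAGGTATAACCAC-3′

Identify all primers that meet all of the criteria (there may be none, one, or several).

F3 and F5.

F1 (27 nt, A=8 T=9 G=5 C=5): longest run = 3 ✓; GC 10/27 = 37.0% ✓; Tm = 2·17 + 4·10 = 74°C ✓; length 27, outside 21–25 ✗ — fails.
F2 (21 nt, A=6 T=6 G=4 C=5): longest run = 2 ✓; GC 9/21 = 42.9% ✓; Tm = 2·12 + 4·9 = 60°C, outside 62–75°C ✗; length 21 ✓ — fails.
F3 (24 nt, A=7 T=8 G=4 C=5): longest run = 3 ✓; GC 9/24 = 37.5% ✓; Tm = 2·15 + 4·9 = 66°C ✓; length 24 ✓ — passes.
F4 (27 nt, A=10 T=6 G=7 C=4): longest run = 3 ✓; GC 11/27 = 40.7% ✓; Tm = 2·16 + 4·11 = 76°C, outside 62–75°C ✗; length 27, outside 21–25 ✗ — fails.
F5 (23 nt, A=8 T=5 G=6 C=4): longest run = 2 ✓; GC 10/23 = 43.5% ✓; Tm = 2·13 + 4·10 = 66°C ✓; length 23 ✓ — passes.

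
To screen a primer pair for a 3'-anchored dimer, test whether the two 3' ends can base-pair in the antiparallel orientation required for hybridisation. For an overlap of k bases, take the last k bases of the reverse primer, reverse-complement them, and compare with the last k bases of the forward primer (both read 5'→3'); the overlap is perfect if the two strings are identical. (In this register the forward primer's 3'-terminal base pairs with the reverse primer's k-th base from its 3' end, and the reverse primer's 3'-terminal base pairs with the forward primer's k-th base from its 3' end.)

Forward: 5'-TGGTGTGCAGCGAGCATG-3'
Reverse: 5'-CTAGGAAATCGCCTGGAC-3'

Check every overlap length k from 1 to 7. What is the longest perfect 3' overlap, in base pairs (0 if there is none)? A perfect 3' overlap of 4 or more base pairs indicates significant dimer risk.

Last 7 bases (5'→3') — forward …GAGCATG, reverse …CCTGGAC.
Reverse complement of the reverse primer's last 7 bases: GTCCAGG; its first k bases are the reverse complement of the reverse primer's last k bases, so a perfect k-base overlap needs the forward primer's last k bases to equal them.
Comparing (forward last k vs required): k=1: G vs G ✓; k=2: TG vs GT ✗; k=3: ATG vs GTC ✗; k=4: CATG vs GTCC ✗; k=5: GCATG vs GTCCA ✗; k=6: AGCATG vs GTCCAG ✗; k=7: GAGCATG vs GTCCAGG ✗.
Only k = 1 is perfect, so the longest perfect 3' overlap is 1.

Longest perfect overlap: 1 complementary base pair; below the dimer-risk threshold (threshold 4).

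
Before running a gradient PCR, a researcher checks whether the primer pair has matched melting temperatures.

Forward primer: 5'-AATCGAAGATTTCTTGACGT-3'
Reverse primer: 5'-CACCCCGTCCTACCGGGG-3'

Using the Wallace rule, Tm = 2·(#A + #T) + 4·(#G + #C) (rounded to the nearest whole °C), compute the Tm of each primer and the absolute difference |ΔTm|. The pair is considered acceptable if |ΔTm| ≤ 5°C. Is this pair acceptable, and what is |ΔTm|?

Forward: A=6 T=7 G=4 C=3 → Tm = 2·13 + 4·7 = 54°C.
Reverse: A=2 T=2 G=5 C=9 → Tm = 2·4 + 4·14 = 64°C.
|ΔTm| = |54 − 64| = 10°C, > 5°C.

|ΔTm| = 10°C; the pair is not acceptable.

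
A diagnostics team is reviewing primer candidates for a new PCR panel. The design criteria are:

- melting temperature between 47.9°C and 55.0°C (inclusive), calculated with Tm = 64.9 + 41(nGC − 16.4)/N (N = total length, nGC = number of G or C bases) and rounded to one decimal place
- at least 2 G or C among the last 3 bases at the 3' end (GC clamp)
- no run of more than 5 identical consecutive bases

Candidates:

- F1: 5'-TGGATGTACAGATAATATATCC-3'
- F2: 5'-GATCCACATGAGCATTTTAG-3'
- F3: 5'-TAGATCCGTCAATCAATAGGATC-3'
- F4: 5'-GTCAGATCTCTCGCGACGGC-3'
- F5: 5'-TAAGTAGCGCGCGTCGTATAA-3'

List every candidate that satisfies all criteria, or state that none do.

None of the candidates satisfy all criteria.

F1 (22 nt, A=8 T=7 G=4 C=3): Tm = 64.9 + 41·(7 − 16.4)/22 = 47.4°C, outside 47.9–55.0°C ✗; 3' end TCC has 2 G/C ✓; longest run = 2 ✓ — fails.
F2 (20 nt, A=6 T=6 G=4 C=4): Tm = 64.9 + 41·(8 − 16.4)/20 = 47.7°C, outside 47.9–55.0°C ✗; 3' end TAG has 1 G/C, need ≥2 ✗; longest run = 4 ✓ — fails.
F3 (23 nt, A=8 T=6 G=4 C=5): Tm = 64.9 + 41·(9 − 16.4)/23 = 51.7°C ✓; 3' end ATC has 1 G/C, need ≥2 ✗; longest run = 2 ✓ — fails.
F4 (20 nt, A=3 T=4 G=6 C=7): Tm = 64.9 + 41·(13 − 16.4)/20 = 57.9°C, outside 47.9–55.0°C ✗; 3' end GGC has 3 G/C ✓; longest run = 2 ✓ — fails.
F5 (21 nt, A=6 T=5 G=6 C=4): Tm = 64.9 + 41·(10 − 16.4)/21 = 52.4°C ✓; 3' end TAA has 0 G/C, need ≥2 ✗; longest run = 2 ✓ — fails.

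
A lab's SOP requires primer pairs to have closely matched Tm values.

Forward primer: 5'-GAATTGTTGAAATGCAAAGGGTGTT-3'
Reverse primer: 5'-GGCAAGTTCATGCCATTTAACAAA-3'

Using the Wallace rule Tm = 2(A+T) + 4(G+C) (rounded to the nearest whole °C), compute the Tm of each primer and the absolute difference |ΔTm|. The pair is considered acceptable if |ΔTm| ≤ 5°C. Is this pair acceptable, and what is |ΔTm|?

|ΔTm| = 2°C; the pair is acceptable.

Forward: A=8 T=8 G=8 C=1 → Tm = 2·16 + 4·9 = 68°C.
Reverse: A=9 T=6 G=4 C=5 → Tm = 2·15 + 4·9 = 66°C.
|ΔTm| = |68 − 66| = 2°C, ≤ 5°C.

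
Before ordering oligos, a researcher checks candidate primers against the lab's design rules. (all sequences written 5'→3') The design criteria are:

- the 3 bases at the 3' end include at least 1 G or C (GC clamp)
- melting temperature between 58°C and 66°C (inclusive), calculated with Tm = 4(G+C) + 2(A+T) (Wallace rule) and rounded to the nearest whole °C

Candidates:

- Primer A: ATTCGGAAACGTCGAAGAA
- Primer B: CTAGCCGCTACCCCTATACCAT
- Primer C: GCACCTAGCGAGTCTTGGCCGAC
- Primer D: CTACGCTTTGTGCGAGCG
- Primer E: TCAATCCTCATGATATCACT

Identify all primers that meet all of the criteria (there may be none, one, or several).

Primer A (19 nt, A=8 T=3 G=5 C=3): 3' end GAA has 1 G/C ✓; Tm = 2·11 + 4·8 = 54°C, outside 58–66°C ✗ — fails.
Primer B (22 nt, A=5 T=5 G=2 C=10): 3' end CAT has 1 G/C ✓; Tm = 2·10 + 4·12 = 68°C, outside 58–66°C ✗ — fails.
Primer C (23 nt, A=4 T=4 G=7 C=8): 3' end GAC has 2 G/C ✓; Tm = 2·8 + 4·15 = 76°C, outside 58–66°C ✗ — fails.
Primer D (18 nt, A=2 T=5 G=6 C=5): 3' end GCG has 3 G/C ✓; Tm = 2·7 + 4·11 = 58°C ✓ — passes.
Primer E (20 nt, A=6 T=7 G=1 C=6): 3' end ACT has 1 G/C ✓; Tm = 2·13 + 4·7 = 54°C, outside 58–66°C ✗ — fails.

Primer D only.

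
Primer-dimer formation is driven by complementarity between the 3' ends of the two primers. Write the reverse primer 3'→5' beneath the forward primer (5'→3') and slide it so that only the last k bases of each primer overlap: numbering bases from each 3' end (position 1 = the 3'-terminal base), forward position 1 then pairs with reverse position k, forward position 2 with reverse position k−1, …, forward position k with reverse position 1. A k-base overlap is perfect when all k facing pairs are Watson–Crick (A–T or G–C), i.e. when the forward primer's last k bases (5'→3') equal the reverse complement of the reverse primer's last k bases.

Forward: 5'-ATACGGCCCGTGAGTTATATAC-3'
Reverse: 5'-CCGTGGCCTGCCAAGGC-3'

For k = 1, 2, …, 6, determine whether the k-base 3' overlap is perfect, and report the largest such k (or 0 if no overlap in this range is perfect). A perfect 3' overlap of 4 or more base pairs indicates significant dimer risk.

Last 6 bases (5'→3') — forward …ATATAC, reverse …CAAGGC.
Reverse complement of the reverse primer's last 6 bases: GCCTTG; its first k bases are the reverse complement of the reverse primer's last k bases, so a perfect k-base overlap needs the forward primer's last k bases to equal them.
Comparing (forward last k vs required): k=1: C vs G ✗; k=2: AC vs GC ✗; k=3: TAC vs GCC ✗; k=4: ATAC vs GCCT ✗; k=5: TATAC vs GCCTT ✗; k=6: ATATAC vs GCCTTG ✗.
No overlap length from 1 to 6 is perfect, so the longest perfect 3' overlap is 0.

Longest perfect overlap: 0 complementary base pairs; below the dimer-risk threshold (threshold 4).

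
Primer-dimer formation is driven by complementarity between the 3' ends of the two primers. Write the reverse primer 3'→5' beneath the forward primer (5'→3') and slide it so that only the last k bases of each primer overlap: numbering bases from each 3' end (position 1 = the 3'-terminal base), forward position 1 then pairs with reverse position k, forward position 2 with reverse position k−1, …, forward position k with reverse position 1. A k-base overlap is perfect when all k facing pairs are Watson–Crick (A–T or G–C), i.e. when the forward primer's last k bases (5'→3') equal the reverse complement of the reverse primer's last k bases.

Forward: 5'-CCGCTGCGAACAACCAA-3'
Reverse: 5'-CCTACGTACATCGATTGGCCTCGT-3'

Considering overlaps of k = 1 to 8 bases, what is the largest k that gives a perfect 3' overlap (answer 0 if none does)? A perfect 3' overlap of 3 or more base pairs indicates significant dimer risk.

Last 8 bases (5'→3') — forward …ACAACCAA, reverse …GGCCTCGT.
Reverse complement of the reverse primer's last 8 bases: ACGAGGCC; its first k bases are the reverse complement of the reverse primer's last k bases, so a perfect k-base overlap needs the forward primer's last k bases to equal them.
Comparing (forward last k vs required): k=1: A vs A ✓; k=2: AA vs AC ✗; k=3: CAA vs ACG ✗; k=4: CCAA vs ACGA ✗; k=5: ACCAA vs ACGAG ✗; k=6: AACCAA vs ACGAGG ✗; k=7: CAACCAA vs ACGAGGC ✗; k=8: ACAACCAA vs ACGAGGCC ✗.
Only k = 1 is perfect, so the longest perfect 3' overlap is 1.

Longest perfect overlap: 1 complementary base pair; below the dimer-risk threshold (threshold 3).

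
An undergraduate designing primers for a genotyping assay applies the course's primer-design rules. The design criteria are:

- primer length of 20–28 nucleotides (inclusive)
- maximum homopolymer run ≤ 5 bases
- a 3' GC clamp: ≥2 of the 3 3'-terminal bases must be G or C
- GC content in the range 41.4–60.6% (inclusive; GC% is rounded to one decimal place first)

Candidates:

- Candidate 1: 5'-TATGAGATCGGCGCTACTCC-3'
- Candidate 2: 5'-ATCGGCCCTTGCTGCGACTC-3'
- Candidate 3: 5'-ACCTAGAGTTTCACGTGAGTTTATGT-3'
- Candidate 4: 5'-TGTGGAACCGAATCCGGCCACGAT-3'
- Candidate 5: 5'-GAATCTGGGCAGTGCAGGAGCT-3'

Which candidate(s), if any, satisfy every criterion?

Candidate 1 (20 nt, A=4 T=5 G=5 C=6): length 20 ✓; longest run = 2 ✓; 3' end TCC has 2 G/C ✓; GC 11/20 = 55.0% ✓ — passes.
Candidate 2 (20 nt, A=2 T=5 G=5 C=8): length 20 ✓; longest run = 3 ✓; 3' end CTC has 2 G/C ✓; GC 13/20 = 65.0%, outside 41.4–60.6% ✗ — fails.
Candidate 3 (26 nt, A=6 T=10 G=6 C=4): length 26 ✓; longest run = 3 ✓; 3' end TGT has 1 G/C, need ≥2 ✗; GC 10/26 = 38.5%, outside 41.4–60.6% ✗ — fails.
Candidate 4 (24 nt, A=6 T=4 G=7 C=7): length 24 ✓; longest run = 2 ✓; 3' end GAT has 1 G/C, need ≥2 ✗; GC 14/24 = 58.3% ✓ — fails.
Candidate 5 (22 nt, A=5 T=4 G=9 C=4): length 22 ✓; longest run = 3 ✓; 3' end GCT has 2 G/C ✓; GC 13/22 = 59.1% ✓ — passes.

Candidate 1 and Candidate 5.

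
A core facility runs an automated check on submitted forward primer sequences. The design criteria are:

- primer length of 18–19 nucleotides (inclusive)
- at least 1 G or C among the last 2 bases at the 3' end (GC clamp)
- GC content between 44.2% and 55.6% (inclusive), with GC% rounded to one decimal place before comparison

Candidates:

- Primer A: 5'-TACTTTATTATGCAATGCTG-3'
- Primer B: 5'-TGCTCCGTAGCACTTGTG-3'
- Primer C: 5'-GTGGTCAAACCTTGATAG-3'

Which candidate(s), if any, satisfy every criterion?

Primer B and Primer C.

Primer A (20 nt, A=5 T=9 G=3 C=3): length 20, outside 18–19 ✗; 3' end TG has 1 G/C ✓; GC 6/20 = 30.0%, outside 44.2–55.6% ✗ — fails.
Primer B (18 nt, A=2 T=6 G=5 C=5): length 18 ✓; 3' end TG has 1 G/C ✓; GC 10/18 = 55.6% ✓ — passes.
Primer C (18 nt, A=5 T=5 G=5 C=3): length 18 ✓; 3' end AG has 1 G/C ✓; GC 8/18 = 44.4% ✓ — passes.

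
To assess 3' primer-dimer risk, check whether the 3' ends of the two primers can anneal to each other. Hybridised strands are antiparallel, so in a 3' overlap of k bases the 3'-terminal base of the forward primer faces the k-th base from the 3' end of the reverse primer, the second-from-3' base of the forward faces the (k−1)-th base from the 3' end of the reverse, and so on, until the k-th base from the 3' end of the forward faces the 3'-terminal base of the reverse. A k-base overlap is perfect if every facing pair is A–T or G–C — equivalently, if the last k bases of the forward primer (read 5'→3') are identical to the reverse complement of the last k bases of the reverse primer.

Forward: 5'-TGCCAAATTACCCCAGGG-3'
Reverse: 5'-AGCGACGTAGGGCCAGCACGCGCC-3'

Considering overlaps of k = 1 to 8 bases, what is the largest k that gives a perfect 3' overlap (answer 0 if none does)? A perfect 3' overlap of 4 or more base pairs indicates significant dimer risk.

Longest perfect overlap: 2 complementary base pairs; below the dimer-risk threshold (threshold 4).

Last 8 bases (5'→3') — forward …CCCCAGGG, reverse …CACGCGCC.
Reverse complement of the reverse primer's last 8 bases: GGCGCGTG; its first k bases are the reverse complement of the reverse primer's last k bases, so a perfect k-base overlap needs the forward primer's last k bases to equal them.
Comparing (forward last k vs required): k=1: G vs G ✓; k=2: GG vs GG ✓; k=3: GGG vs GGC ✗; k=4: AGGG vs GGCG ✗; k=5: CAGGG vs GGCGC ✗; k=6: CCAGGG vs GGCGCG ✗; k=7: CCCAGGG vs GGCGCGT ✗; k=8: CCCCAGGG vs GGCGCGTG ✗.
Perfect overlaps at k = 1, 2; the largest is 2.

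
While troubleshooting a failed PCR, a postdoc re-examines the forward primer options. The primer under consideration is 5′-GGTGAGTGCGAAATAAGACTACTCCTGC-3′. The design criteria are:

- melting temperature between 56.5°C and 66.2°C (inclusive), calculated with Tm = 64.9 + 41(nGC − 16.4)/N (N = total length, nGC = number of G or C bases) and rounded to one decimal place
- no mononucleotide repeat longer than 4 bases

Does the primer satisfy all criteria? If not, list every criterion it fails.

Meets all criteria.

Base counts: A=8, T=6, G=8, C=6 (length 28).
Tm: Tm = 64.9 + 41·(14 − 16.4)/28 = 61.4°C ✓
homopolymer run: longest run = 3 ✓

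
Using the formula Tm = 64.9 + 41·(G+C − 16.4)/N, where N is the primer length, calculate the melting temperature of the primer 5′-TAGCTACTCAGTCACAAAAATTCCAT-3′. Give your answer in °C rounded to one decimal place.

Base counts: A=10, T=7, G=2, C=7; G+C = 9, N = 26.
Tm = 64.9 + 41·(9 − 16.4)/26 = 64.9 + -303.40/26 = 53.2°C.

53.2°C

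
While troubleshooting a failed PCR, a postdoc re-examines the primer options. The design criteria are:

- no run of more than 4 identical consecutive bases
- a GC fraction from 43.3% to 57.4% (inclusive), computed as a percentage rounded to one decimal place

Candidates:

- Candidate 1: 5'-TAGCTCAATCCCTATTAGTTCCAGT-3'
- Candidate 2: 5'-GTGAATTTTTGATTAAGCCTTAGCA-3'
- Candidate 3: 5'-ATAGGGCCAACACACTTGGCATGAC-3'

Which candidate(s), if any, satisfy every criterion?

Candidate 1 (25 nt, A=6 T=9 G=3 C=7): longest run = 3 ✓; GC 10/25 = 40.0%, outside 43.3–57.4% ✗ — fails.
Candidate 2 (25 nt, A=7 T=10 G=5 C=3): longest run = 5, exceeds 4 ✗; GC 8/25 = 32.0%, outside 43.3–57.4% ✗ — fails.
Candidate 3 (25 nt, A=8 T=4 G=6 C=7): longest run = 3 ✓; GC 13/25 = 52.0% ✓ — passes.

Candidate 3 only.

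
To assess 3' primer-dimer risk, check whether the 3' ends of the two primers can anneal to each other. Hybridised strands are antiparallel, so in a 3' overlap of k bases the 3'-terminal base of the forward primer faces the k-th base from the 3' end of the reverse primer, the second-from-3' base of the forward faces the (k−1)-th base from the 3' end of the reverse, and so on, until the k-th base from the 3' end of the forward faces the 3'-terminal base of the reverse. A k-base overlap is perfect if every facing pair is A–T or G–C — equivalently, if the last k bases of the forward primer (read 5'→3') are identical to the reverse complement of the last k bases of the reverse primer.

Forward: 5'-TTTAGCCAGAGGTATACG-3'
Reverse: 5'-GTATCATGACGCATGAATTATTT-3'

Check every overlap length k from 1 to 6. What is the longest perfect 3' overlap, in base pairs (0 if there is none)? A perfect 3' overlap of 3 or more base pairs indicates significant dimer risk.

Longest perfect overlap: 0 complementary base pairs; below the dimer-risk threshold (threshold 3).

Last 6 bases (5'→3') — forward …TATACG, reverse …TTATTT.
Reverse complement of the reverse primer's last 6 bases: AAATAA; its first k bases are the reverse complement of the reverse primer's last k bases, so a perfect k-base overlap needs the forward primer's last k bases to equal them.
Comparing (forward last k vs required): k=1: G vs A ✗; k=2: CG vs AA ✗; k=3: ACG vs AAA ✗; k=4: TACG vs AAAT ✗; k=5: ATACG vs AAATA ✗; k=6: TATACG vs AAATAA ✗.
No overlap length from 1 to 6 is perfect, so the longest perfect 3' overlap is 0.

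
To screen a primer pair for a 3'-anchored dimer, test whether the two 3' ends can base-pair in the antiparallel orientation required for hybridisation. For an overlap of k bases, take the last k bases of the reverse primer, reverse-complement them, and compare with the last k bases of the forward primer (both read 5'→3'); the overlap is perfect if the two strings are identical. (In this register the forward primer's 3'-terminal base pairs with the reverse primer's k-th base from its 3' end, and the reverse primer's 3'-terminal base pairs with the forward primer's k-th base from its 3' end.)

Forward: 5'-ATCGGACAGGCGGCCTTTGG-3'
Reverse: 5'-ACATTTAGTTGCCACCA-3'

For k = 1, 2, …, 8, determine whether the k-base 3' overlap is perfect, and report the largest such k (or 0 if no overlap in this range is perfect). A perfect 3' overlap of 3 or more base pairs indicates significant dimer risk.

Last 8 bases (5'→3') — forward …GCCTTTGG, reverse …TGCCACCA.
Reverse complement of the reverse primer's last 8 bases: TGGTGGCA; its first k bases are the reverse complement of the reverse primer's last k bases, so a perfect k-base overlap needs the forward primer's last k bases to equal them.
Comparing (forward last k vs required): k=1: G vs T ✗; k=2: GG vs TG ✗; k=3: TGG vs TGG ✓; k=4: TTGG vs TGGT ✗; k=5: TTTGG vs TGGTG ✗; k=6: CTTTGG vs TGGTGG ✗; k=7: CCTTTGG vs TGGTGGC ✗; k=8: GCCTTTGG vs TGGTGGCA ✗.
Only k = 3 is perfect, so the longest perfect 3' overlap is 3.

Longest perfect overlap: 3 complementary base pairs; significant dimer risk (threshold 3).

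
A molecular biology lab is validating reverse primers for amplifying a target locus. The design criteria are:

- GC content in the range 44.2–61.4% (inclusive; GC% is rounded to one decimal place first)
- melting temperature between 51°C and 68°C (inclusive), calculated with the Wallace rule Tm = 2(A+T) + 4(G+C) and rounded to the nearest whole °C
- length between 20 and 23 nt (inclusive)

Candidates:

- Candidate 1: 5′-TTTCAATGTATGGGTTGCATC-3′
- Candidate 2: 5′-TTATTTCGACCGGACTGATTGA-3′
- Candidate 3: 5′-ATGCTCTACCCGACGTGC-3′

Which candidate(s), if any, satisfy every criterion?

Candidate 1 (21 nt, A=4 T=9 G=5 C=3): GC 8/21 = 38.1%, outside 44.2–61.4% ✗; Tm = 2·13 + 4·8 = 58°C ✓; length 21 ✓ — fails.
Candidate 2 (22 nt, A=5 T=8 G=5 C=4): GC 9/22 = 40.9%, outside 44.2–61.4% ✗; Tm = 2·13 + 4·9 = 62°C ✓; length 22 ✓ — fails.
Candidate 3 (18 nt, A=3 T=4 G=4 C=7): GC 11/18 = 61.1% ✓; Tm = 2·7 + 4·11 = 58°C ✓; length 18, outside 20–23 ✗ — fails.

None of the candidates satisfy all criteria.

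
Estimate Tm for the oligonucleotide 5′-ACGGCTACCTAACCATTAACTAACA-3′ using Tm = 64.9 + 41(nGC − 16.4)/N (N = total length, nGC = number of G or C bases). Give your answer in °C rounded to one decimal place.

Base counts: A=10, T=5, G=2, C=8; G+C = 10, N = 25.
Tm = 64.9 + 41·(10 − 16.4)/25 = 64.9 + -262.40/25 = 54.4°C.

54.4°C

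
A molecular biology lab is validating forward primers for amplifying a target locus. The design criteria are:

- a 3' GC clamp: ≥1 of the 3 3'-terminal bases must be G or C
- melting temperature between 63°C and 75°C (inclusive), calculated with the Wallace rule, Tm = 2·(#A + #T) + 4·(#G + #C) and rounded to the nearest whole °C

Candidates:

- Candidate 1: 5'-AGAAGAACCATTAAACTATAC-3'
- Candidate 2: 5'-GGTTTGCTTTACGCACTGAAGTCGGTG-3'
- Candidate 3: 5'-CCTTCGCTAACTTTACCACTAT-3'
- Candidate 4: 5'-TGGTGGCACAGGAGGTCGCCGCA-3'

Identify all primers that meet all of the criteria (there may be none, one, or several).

None of the candidates satisfy all criteria.

Candidate 1 (21 nt, A=11 T=4 G=2 C=4): 3' end TAC has 1 G/C ✓; Tm = 2·15 + 4·6 = 54°C, outside 63–75°C ✗ — fails.
Candidate 2 (27 nt, A=4 T=9 G=9 C=5): 3' end GTG has 2 G/C ✓; Tm = 2·13 + 4·14 = 82°C, outside 63–75°C ✗ — fails.
Candidate 3 (22 nt, A=5 T=8 G=1 C=8): 3' end TAT has 0 G/C, need ≥1 ✗; Tm = 2·13 + 4·9 = 62°C, outside 63–75°C ✗ — fails.
Candidate 4 (23 nt, A=4 T=3 G=10 C=6): 3' end GCA has 2 G/C ✓; Tm = 2·7 + 4·16 = 78°C, outside 63–75°C ✗ — fails.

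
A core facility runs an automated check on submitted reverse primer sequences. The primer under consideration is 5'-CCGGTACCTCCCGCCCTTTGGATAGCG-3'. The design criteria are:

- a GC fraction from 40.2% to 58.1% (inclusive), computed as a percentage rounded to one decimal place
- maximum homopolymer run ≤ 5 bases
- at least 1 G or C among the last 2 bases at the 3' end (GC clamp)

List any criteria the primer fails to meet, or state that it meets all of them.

Fails: GC content.

Base counts: A=3, T=6, G=7, C=11 (length 27).
GC content: GC 18/27 = 66.7%, outside 40.2–58.1% ✗
homopolymer run: longest run = 3 ✓
GC clamp: 3' end CG has 2 G/C ✓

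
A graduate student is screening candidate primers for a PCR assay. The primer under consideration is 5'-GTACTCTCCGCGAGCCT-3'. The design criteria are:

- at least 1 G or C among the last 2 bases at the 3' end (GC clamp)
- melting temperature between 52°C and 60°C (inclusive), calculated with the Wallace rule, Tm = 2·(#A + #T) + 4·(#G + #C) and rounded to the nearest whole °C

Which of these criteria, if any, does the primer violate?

Meets all criteria.

Base counts: A=2, T=4, G=4, C=7 (length 17).
GC clamp: 3' end CT has 1 G/C ✓
Tm: Tm = 2·6 + 4·11 = 56°C ✓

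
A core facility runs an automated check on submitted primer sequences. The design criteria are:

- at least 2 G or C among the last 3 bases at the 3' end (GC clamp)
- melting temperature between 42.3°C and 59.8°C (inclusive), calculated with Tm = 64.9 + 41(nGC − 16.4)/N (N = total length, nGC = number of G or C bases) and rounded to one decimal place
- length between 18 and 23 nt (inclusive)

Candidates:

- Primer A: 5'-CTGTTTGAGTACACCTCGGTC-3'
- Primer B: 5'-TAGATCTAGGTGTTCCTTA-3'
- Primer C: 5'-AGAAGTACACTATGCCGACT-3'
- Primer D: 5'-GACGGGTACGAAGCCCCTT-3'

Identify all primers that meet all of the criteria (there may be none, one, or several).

Primer A only.

Primer A (21 nt, A=3 T=7 G=5 C=6): 3' end GTC has 2 G/C ✓; Tm = 64.9 + 41·(11 − 16.4)/21 = 54.4°C ✓; length 21 ✓ — passes.
Primer B (19 nt, A=4 T=8 G=4 C=3): 3' end TTA has 0 G/C, need ≥2 ✗; Tm = 64.9 + 41·(7 − 16.4)/19 = 44.6°C ✓; length 19 ✓ — fails.
Primer C (20 nt, A=7 T=4 G=4 C=5): 3' end ACT has 1 G/C, need ≥2 ✗; Tm = 64.9 + 41·(9 − 16.4)/20 = 49.7°C ✓; length 20 ✓ — fails.
Primer D (19 nt, A=4 T=3 G=6 C=6): 3' end CTT has 1 G/C, need ≥2 ✗; Tm = 64.9 + 41·(12 − 16.4)/19 = 55.4°C ✓; length 19 ✓ — fails.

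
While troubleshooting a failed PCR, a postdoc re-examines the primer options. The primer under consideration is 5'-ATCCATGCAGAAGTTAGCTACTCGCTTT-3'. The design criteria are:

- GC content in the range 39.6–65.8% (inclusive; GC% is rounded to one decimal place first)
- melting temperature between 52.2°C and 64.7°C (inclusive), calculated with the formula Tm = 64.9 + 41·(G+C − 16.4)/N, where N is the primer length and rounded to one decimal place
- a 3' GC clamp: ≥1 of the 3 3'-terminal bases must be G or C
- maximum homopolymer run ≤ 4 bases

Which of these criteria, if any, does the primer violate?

Base counts: A=7, T=9, G=5, C=7 (length 28).
GC content: GC 12/28 = 42.9% ✓
Tm: Tm = 64.9 + 41·(12 − 16.4)/28 = 58.5°C ✓
GC clamp: 3' end TTT has 0 G/C, need ≥1 ✗
homopolymer run: longest run = 3 ✓

Fails: GC clamp.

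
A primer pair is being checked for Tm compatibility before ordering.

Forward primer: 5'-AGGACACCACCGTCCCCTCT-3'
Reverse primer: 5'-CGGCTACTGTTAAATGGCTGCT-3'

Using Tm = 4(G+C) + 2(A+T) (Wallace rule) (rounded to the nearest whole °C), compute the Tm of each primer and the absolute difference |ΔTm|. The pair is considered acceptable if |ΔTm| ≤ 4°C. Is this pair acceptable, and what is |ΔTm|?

|ΔTm| = 0°C; the pair is acceptable.

Forward: A=4 T=3 G=3 C=10 → Tm = 2·7 + 4·13 = 66°C.
Reverse: A=4 T=7 G=6 C=5 → Tm = 2·11 + 4·11 = 66°C.
|ΔTm| = |66 − 66| = 0°C, ≤ 4°C.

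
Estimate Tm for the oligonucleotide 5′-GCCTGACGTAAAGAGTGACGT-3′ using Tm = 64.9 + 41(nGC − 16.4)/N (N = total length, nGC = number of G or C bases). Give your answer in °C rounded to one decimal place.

54.4°C

Base counts: A=6, T=4, G=7, C=4; G+C = 11, N = 21.
Tm = 64.9 + 41·(11 − 16.4)/21 = 64.9 + -221.40/21 = 54.4°C.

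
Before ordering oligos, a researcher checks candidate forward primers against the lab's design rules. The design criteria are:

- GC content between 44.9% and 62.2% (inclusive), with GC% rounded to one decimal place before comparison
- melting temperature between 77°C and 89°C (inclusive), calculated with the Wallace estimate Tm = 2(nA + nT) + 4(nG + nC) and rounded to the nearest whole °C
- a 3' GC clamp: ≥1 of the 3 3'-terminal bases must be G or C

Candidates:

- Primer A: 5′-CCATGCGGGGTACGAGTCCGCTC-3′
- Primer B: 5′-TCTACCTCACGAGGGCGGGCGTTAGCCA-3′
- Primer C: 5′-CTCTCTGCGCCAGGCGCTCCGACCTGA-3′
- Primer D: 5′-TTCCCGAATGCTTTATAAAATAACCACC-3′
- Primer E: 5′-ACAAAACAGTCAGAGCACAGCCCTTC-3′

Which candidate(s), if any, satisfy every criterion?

Primer E only.

Primer A (23 nt, A=3 T=4 G=8 C=8): GC 16/23 = 69.6%, outside 44.9–62.2% ✗; Tm = 2·7 + 4·16 = 78°C ✓; 3' end CTC has 2 G/C ✓ — fails.
Primer B (28 nt, A=5 T=5 G=9 C=9): GC 18/28 = 64.3%, outside 44.9–62.2% ✗; Tm = 2·10 + 4·18 = 92°C, outside 77–89°C ✗; 3' end CCA has 2 G/C ✓ — fails.
Primer C (27 nt, A=3 T=5 G=7 C=12): GC 19/27 = 70.4%, outside 44.9–62.2% ✗; Tm = 2·8 + 4·19 = 92°C, outside 77–89°C ✗; 3' end TGA has 1 G/C ✓ — fails.
Primer D (28 nt, A=10 T=8 G=2 C=8): GC 10/28 = 35.7%, outside 44.9–62.2% ✗; Tm = 2·18 + 4·10 = 76°C, outside 77–89°C ✗; 3' end ACC has 2 G/C ✓ — fails.
Primer E (26 nt, A=10 T=3 G=4 C=9): GC 13/26 = 50.0% ✓; Tm = 2·13 + 4·13 = 78°C ✓; 3' end TTC has 1 G/C ✓ — passes.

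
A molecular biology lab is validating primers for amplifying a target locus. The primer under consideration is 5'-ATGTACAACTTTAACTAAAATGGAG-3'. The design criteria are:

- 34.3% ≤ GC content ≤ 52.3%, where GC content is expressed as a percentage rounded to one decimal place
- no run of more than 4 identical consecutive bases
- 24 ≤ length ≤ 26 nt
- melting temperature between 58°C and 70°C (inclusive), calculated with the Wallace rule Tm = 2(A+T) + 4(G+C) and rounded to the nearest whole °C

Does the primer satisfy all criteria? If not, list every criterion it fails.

Fails: GC content.

Base counts: A=11, T=7, G=4, C=3 (length 25).
GC content: GC 7/25 = 28.0%, outside 34.3–52.3% ✗
homopolymer run: longest run = 4 ✓
length: length 25 ✓
Tm: Tm = 2·18 + 4·7 = 64°C ✓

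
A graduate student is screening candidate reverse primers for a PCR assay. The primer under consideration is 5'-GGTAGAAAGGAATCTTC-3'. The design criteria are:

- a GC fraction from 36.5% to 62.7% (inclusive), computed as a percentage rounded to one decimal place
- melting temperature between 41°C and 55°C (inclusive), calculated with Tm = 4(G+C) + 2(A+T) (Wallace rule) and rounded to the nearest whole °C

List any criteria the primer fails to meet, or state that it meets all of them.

Base counts: A=6, T=4, G=5, C=2 (length 17).
GC content: GC 7/17 = 41.2% ✓
Tm: Tm = 2·10 + 4·7 = 48°C ✓

Meets all criteria.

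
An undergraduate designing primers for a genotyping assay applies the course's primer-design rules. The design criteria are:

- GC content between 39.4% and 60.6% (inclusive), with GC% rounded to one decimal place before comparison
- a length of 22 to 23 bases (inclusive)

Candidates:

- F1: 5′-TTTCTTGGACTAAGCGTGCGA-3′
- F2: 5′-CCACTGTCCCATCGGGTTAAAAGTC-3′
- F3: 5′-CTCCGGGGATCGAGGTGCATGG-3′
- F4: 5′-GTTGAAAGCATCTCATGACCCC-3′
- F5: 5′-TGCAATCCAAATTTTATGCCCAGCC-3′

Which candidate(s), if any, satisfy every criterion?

F4 only.

F1 (21 nt, A=4 T=7 G=6 C=4): GC 10/21 = 47.6% ✓; length 21, outside 22–23 ✗ — fails.
F2 (25 nt, A=6 T=6 G=5 C=8): GC 13/25 = 52.0% ✓; length 25, outside 22–23 ✗ — fails.
F3 (22 nt, A=3 T=4 G=10 C=5): GC 15/22 = 68.2%, outside 39.4–60.6% ✗; length 22 ✓ — fails.
F4 (22 nt, A=6 T=5 G=4 C=7): GC 11/22 = 50.0% ✓; length 22 ✓ — passes.
F5 (25 nt, A=7 T=7 G=3 C=8): GC 11/25 = 44.0% ✓; length 25, outside 22–23 ✗ — fails.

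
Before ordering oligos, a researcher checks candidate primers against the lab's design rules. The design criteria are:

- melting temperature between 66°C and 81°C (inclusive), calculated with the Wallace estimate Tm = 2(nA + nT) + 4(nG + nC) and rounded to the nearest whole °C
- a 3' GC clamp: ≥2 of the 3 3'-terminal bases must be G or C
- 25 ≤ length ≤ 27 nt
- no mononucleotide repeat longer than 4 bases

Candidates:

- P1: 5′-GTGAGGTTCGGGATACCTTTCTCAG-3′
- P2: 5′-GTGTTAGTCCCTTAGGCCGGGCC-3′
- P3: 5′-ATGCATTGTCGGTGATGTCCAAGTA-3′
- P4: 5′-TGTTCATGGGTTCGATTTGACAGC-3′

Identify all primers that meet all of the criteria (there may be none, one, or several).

P1 only.

P1 (25 nt, A=4 T=8 G=8 C=5): Tm = 2·12 + 4·13 = 76°C ✓; 3' end CAG has 2 G/C ✓; length 25 ✓; longest run = 3 ✓ — passes.
P2 (23 nt, A=2 T=6 G=8 C=7): Tm = 2·8 + 4·15 = 76°C ✓; 3' end GCC has 3 G/C ✓; length 23, outside 25–27 ✗; longest run = 3 ✓ — fails.
P3 (25 nt, A=6 T=8 G=7 C=4): Tm = 2·14 + 4·11 = 72°C ✓; 3' end GTA has 1 G/C, need ≥2 ✗; length 25 ✓; longest run = 2 ✓ — fails.
P4 (24 nt, A=4 T=9 G=7 C=4): Tm = 2·13 + 4·11 = 70°C ✓; 3' end AGC has 2 G/C ✓; length 24, outside 25–27 ✗; longest run = 3 ✓ — fails.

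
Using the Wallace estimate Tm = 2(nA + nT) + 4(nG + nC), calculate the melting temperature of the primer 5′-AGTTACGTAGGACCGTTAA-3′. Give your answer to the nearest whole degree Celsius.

Base counts: A=6, T=5, G=5, C=3 (length 19).
Tm = 2·(6+5) + 4·(5+3) = 2·11 + 4·8 = 22 + 32 = 54°C.

54°C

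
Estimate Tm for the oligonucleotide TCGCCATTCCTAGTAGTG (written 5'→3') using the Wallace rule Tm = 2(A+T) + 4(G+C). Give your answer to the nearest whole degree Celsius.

Base counts: A=3, T=6, G=4, C=5 (length 18).
Tm = 2·(3+6) + 4·(4+5) = 2·9 + 4·9 = 18 + 36 = 54°C.

54°C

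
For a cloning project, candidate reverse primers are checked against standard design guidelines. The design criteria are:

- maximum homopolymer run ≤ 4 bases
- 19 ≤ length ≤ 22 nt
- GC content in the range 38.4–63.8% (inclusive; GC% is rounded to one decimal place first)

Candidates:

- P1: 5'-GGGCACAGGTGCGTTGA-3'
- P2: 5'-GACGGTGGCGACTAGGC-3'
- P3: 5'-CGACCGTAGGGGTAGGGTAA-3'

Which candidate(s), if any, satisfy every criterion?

P3 only.

P1 (17 nt, A=3 T=3 G=8 C=3): longest run = 3 ✓; length 17, outside 19–22 ✗; GC 11/17 = 64.7%, outside 38.4–63.8% ✗ — fails.
P2 (17 nt, A=3 T=2 G=8 C=4): longest run = 2 ✓; length 17, outside 19–22 ✗; GC 12/17 = 70.6%, outside 38.4–63.8% ✗ — fails.
P3 (20 nt, A=5 T=3 G=9 C=3): longest run = 4 ✓; length 20 ✓; GC 12/20 = 60.0% ✓ — passes.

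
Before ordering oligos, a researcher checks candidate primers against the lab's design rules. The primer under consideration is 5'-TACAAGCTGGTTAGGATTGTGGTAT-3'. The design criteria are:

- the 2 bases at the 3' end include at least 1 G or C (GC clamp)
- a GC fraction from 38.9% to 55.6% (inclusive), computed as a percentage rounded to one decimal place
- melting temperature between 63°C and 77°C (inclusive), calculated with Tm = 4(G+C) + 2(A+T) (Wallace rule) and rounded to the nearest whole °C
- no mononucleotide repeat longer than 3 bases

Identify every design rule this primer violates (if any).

Fails: GC clamp.

Base counts: A=6, T=9, G=8, C=2 (length 25).
GC clamp: 3' end AT has 0 G/C, need ≥1 ✗
GC content: GC 10/25 = 40.0% ✓
Tm: Tm = 2·15 + 4·10 = 70°C ✓
homopolymer run: longest run = 2 ✓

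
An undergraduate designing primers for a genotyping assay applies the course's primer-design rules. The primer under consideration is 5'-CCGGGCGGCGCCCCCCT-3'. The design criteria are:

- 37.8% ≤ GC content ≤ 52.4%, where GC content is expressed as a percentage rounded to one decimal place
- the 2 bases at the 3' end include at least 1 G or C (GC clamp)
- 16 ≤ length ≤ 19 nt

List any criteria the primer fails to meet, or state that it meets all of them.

Fails: GC content.

Base counts: A=0, T=1, G=6, C=10 (length 17).
GC content: GC 16/17 = 94.1%, outside 37.8–52.4% ✗
GC clamp: 3' end CT has 1 G/C ✓
length: length 17 ✓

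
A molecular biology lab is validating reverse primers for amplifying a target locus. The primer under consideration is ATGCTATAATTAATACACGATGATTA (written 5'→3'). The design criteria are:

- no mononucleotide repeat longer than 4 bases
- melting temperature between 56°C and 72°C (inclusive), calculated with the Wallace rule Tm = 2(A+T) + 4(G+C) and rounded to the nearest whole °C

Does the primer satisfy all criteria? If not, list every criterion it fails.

Meets all criteria.

Base counts: A=11, T=9, G=3, C=3 (length 26).
homopolymer run: longest run = 2 ✓
Tm: Tm = 2·20 + 4·6 = 64°C ✓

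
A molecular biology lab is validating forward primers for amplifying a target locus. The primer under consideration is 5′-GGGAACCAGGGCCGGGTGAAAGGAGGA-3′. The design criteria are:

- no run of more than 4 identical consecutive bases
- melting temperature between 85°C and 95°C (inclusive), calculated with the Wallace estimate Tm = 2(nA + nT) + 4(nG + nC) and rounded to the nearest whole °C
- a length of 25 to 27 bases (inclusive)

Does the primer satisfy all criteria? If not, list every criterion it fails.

Meets all criteria.

Base counts: A=8, T=1, G=14, C=4 (length 27).
homopolymer run: longest run = 3 ✓
Tm: Tm = 2·9 + 4·18 = 90°C ✓
length: length 27 ✓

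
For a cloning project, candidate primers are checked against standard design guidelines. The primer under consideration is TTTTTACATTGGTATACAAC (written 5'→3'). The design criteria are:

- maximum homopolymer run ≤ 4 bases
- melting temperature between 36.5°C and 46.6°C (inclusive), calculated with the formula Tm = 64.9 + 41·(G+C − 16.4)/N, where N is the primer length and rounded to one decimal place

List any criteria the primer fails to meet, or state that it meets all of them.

Fails: homopolymer run.

Base counts: A=6, T=9, G=2, C=3 (length 20).
homopolymer run: longest run = 5, exceeds 4 ✗
Tm: Tm = 64.9 + 41·(5 − 16.4)/20 = 41.5°C ✓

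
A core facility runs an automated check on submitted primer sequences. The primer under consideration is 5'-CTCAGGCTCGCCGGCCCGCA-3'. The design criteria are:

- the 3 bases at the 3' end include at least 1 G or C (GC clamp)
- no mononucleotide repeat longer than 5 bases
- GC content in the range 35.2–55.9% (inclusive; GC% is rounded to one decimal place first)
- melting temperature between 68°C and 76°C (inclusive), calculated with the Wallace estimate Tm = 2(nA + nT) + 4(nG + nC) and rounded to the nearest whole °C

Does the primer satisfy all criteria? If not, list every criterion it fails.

Base counts: A=2, T=2, G=6, C=10 (length 20).
GC clamp: 3' end GCA has 2 G/C ✓
homopolymer run: longest run = 3 ✓
GC content: GC 16/20 = 80.0%, outside 35.2–55.9% ✗
Tm: Tm = 2·4 + 4·16 = 72°C ✓

Fails: GC content.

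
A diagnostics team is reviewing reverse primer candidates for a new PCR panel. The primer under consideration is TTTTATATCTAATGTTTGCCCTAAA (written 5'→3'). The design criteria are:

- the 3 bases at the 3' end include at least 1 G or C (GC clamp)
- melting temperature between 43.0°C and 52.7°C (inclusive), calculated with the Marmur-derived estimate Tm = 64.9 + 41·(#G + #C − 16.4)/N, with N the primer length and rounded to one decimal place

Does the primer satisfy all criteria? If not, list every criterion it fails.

Base counts: A=7, T=12, G=2, C=4 (length 25).
GC clamp: 3' end AAA has 0 G/C, need ≥1 ✗
Tm: Tm = 64.9 + 41·(6 − 16.4)/25 = 47.8°C ✓

Fails: GC clamp.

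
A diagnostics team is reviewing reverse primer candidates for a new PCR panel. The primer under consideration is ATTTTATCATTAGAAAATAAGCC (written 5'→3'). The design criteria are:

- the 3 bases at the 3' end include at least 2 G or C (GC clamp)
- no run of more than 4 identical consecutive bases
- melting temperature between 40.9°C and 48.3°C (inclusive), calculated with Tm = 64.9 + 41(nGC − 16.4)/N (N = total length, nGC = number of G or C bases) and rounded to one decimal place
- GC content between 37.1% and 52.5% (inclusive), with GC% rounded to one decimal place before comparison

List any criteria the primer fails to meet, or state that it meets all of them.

Base counts: A=10, T=8, G=2, C=3 (length 23).
GC clamp: 3' end GCC has 3 G/C ✓
homopolymer run: longest run = 4 ✓
Tm: Tm = 64.9 + 41·(5 − 16.4)/23 = 44.6°C ✓
GC content: GC 5/23 = 21.7%, outside 37.1–52.5% ✗

Fails: GC content.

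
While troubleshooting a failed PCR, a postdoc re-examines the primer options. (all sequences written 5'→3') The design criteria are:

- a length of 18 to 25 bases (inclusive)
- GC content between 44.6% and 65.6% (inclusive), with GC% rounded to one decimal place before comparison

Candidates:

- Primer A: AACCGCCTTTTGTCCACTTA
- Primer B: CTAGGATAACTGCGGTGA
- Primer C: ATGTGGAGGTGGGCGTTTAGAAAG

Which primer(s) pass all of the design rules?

Primer A, Primer B and Primer C.

Primer A (20 nt, A=4 T=7 G=2 C=7): length 20 ✓; GC 9/20 = 45.0% ✓ — passes.
Primer B (18 nt, A=5 T=4 G=6 C=3): length 18 ✓; GC 9/18 = 50.0% ✓ — passes.
Primer C (24 nt, A=6 T=6 G=11 C=1): length 24 ✓; GC 12/24 = 50.0% ✓ — passes.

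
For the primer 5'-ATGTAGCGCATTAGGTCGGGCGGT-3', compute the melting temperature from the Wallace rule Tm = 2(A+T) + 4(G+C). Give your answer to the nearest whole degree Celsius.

76°C

Base counts: A=4, T=6, G=10, C=4 (length 24).
Tm = 2·(4+6) + 4·(10+4) = 2·10 + 4·14 = 20 + 56 = 76°C.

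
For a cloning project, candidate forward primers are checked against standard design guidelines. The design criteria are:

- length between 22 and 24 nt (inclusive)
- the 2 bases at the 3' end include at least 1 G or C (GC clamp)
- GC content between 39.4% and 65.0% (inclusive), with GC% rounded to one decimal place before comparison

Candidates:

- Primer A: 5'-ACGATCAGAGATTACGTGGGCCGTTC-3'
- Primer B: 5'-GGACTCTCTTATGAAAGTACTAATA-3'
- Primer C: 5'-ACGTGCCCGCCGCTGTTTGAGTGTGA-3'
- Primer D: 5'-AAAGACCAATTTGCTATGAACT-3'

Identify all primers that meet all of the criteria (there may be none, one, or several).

Primer A (26 nt, A=6 T=6 G=8 C=6): length 26, outside 22–24 ✗; 3' end TC has 1 G/C ✓; GC 14/26 = 53.8% ✓ — fails.
Primer B (25 nt, A=9 T=8 G=4 C=4): length 25, outside 22–24 ✗; 3' end TA has 0 G/C, need ≥1 ✗; GC 8/25 = 32.0%, outside 39.4–65.0% ✗ — fails.
Primer C (26 nt, A=3 T=7 G=9 C=7): length 26, outside 22–24 ✗; 3' end GA has 1 G/C ✓; GC 16/26 = 61.5% ✓ — fails.
Primer D (22 nt, A=9 T=6 G=3 C=4): length 22 ✓; 3' end CT has 1 G/C ✓; GC 7/22 = 31.8%, outside 39.4–65.0% ✗ — fails.

None of the candidates satisfy all criteria.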